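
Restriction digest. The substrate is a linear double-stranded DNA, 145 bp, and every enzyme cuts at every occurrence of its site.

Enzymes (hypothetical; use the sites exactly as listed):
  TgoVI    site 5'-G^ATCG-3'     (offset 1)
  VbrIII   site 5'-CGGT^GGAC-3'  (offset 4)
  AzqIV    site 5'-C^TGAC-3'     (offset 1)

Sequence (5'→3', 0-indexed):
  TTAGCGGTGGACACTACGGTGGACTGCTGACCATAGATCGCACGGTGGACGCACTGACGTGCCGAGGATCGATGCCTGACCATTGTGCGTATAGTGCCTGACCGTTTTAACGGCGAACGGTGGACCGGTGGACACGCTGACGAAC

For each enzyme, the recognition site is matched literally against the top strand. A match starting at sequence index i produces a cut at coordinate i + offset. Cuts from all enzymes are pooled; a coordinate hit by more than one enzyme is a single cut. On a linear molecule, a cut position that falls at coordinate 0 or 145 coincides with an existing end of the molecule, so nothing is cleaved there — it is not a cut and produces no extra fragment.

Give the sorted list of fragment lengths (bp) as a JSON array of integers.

[7,8,8,8,8,8,9,9,10,12,13,22,23]

Per-enzyme occurrences:
  TgoVI (GATCG, off=1): starts [35, 66] → cuts [36, 67]
  VbrIII (CGGTGGAC, off=4): starts [4, 16, 42, 117, 125] → cuts [8, 20, 46, 121, 129]
  AzqIV (CTGAC, off=1): starts [26, 53, 75, 97, 136] → cuts [27, 54, 76, 98, 137]

All cut coordinates (distinct, sorted): [8, 20, 27, 36, 46, 54, 67, 76, 98, 121, 129, 137]

Fragment lengths:
  [0,8): 8 bp
  [8,20): 12 bp
  [20,27): 7 bp
  [27,36): 9 bp
  [36,46): 10 bp
  [46,54): 8 bp
  [54,67): 13 bp
  [67,76): 9 bp
  [76,98): 22 bp
  [98,121): 23 bp
  [121,129): 8 bp
  [129,137): 8 bp
  [137,145): 8 bp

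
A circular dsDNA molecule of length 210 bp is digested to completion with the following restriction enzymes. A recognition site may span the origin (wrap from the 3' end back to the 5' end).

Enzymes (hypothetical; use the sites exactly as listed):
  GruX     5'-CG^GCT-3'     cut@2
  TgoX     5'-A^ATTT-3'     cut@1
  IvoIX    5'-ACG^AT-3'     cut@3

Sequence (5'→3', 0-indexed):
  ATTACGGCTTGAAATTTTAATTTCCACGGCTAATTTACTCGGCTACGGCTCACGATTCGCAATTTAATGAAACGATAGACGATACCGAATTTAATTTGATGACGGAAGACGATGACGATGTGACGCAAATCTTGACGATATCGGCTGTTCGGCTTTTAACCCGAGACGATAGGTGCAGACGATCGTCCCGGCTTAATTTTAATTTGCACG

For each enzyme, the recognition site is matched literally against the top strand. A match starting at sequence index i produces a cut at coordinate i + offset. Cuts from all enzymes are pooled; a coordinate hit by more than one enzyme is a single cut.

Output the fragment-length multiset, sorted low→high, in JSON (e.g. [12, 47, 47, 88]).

Site scan:
  GruX (CGGCT, off=2): starts [4, 26, 39, 45, 141, 149, 188] → cuts [6, 28, 41, 47, 143, 151, 190]
  TgoX (AATTT, off=1): starts [12, 18, 31, 60, 87, 92, 194, 200] → cuts [13, 19, 32, 61, 88, 93, 195, 201]
  IvoIX (ACGAT, off=3): starts [51, 71, 78, 108, 114, 134, 165, 178, 207] → cuts [0, 54, 74, 81, 111, 117, 137, 168, 181]

All cut coordinates (distinct, sorted): [0, 6, 13, 19, 28, 32, 41, 47, 54, 61, 74, 81, 88, 93, 111, 117, 137, 143, 151, 168, 181, 190, 195, 201]

Fragment lengths:
  0→6: 6 bp
  6→13: 7 bp
  13→19: 6 bp
  19→28: 9 bp
  28→32: 4 bp
  32→41: 9 bp
  41→47: 6 bp
  47→54: 7 bp
  54→61: 7 bp
  61→74: 13 bp
  74→81: 7 bp
  81→88: 7 bp
  88→93: 5 bp
  93→111: 18 bp
  111→117: 6 bp
  117→137: 20 bp
  137→143: 6 bp
  143→151: 8 bp
  151→168: 17 bp
  168→181: 13 bp
  181→190: 9 bp
  190→195: 5 bp
  195→201: 6 bp
  201→0 (wrap): 210-201+0 = 9 bp

[4,5,5,6,6,6,6,6,6,7,7,7,7,7,8,9,9,9,9,13,13,17,18,20]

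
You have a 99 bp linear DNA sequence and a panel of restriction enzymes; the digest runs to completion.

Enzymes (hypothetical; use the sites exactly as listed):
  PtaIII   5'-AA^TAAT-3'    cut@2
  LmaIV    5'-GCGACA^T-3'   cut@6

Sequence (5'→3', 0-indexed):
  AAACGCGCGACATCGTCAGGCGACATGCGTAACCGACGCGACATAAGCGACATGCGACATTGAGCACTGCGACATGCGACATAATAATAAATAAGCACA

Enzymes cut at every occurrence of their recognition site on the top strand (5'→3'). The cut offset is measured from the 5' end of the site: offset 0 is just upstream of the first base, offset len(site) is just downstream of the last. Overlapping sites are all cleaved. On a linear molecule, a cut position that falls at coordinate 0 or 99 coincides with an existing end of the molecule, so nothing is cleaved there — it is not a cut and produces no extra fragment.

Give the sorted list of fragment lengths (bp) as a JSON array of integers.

[3,7,7,9,12,13,15,15,18]

Per-enzyme occurrences:
  PtaIII (AATAAT, off=2): starts [82] → cuts [84]
  LmaIV (GCGACAT, off=6): starts [6, 19, 37, 46, 53, 68, 75] → cuts [12, 25, 43, 52, 59, 74, 81]

Pooled cuts: [12, 25, 43, 52, 59, 74, 81, 84]

Fragment lengths:
  [0,12): 12 bp
  [12,25): 13 bp
  [25,43): 18 bp
  [43,52): 9 bp
  [52,59): 7 bp
  [59,74): 15 bp
  [74,81): 7 bp
  [81,84): 3 bp
  [84,99): 15 bp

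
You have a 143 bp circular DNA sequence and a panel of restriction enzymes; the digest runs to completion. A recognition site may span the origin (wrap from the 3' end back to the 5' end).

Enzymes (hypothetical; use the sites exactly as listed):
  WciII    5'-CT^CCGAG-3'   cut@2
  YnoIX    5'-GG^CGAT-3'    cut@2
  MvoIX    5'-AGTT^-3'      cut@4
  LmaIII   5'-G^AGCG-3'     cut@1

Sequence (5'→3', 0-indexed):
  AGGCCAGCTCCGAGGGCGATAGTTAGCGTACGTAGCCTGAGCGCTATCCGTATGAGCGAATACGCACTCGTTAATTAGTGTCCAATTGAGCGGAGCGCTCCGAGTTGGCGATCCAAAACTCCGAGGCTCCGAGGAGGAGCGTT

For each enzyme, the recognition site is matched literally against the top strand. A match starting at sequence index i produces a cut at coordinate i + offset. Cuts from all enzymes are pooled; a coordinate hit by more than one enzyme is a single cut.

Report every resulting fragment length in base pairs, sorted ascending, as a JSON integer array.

[2,5,6,7,7,8,8,9,12,15,15,15,34]

Site scan:
  WciII CTCCGAG/2: at [7, 97, 118, 126] ⇒ [9, 99, 120, 128]
  YnoIX GGCGAT/2: at [14, 106] ⇒ [16, 108]
  MvoIX AGTT/4: at [20, 102] ⇒ [24, 106]
  LmaIII GAGCG/1: at [38, 53, 87, 92, 136] ⇒ [39, 54, 88, 93, 137]

All cut coordinates (distinct, sorted): [9, 16, 24, 39, 54, 88, 93, 99, 106, 108, 120, 128, 137]

Fragments:
  9→16: 7 bp
  16→24: 8 bp
  24→39: 15 bp
  39→54: 15 bp
  54→88: 34 bp
  88→93: 5 bp
  93→99: 6 bp
  99→106: 7 bp
  106→108: 2 bp
  108→120: 12 bp
  120→128: 8 bp
  128→137: 9 bp
  137→9 (wrap): 143-137+9 = 15 bp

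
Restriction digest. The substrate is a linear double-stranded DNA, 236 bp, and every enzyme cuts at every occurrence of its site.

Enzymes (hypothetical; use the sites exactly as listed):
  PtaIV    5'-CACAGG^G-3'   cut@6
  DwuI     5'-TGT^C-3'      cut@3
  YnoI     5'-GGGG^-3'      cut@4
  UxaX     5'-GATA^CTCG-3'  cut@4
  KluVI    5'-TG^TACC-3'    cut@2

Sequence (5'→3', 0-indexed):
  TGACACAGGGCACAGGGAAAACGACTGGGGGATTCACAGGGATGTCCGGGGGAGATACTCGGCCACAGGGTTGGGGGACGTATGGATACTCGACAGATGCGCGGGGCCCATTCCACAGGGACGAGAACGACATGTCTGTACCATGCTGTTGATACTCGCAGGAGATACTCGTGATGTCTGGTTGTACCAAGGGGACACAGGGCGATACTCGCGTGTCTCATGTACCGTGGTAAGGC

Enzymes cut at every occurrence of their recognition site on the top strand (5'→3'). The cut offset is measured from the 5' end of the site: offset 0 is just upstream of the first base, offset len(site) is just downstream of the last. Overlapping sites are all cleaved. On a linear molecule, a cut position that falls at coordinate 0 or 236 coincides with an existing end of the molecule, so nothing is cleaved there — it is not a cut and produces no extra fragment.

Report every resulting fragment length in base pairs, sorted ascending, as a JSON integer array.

[1,1,1,3,5,5,6,6,6,7,7,7,7,9,9,9,10,10,11,12,13,13,14,14,16,16,18]

Site scan:
  PtaIV CACAGGG/6: at [3, 10, 34, 63, 113, 195] ⇒ [9, 16, 40, 69, 119, 201]
  DwuI TGTC/3: at [42, 132, 174, 213] ⇒ [45, 135, 177, 216]
  YnoI GGGG/4: at [26, 27, 47, 48, 72, 73, 102, 190] ⇒ [30, 31, 51, 52, 76, 77, 106, 194]
  UxaX GATACTCG/4: at [53, 84, 150, 163, 203] ⇒ [57, 88, 154, 167, 207]
  KluVI TGTACC/2: at [136, 182, 220] ⇒ [138, 184, 222]

Pooled cuts: [9, 16, 30, 31, 40, 45, 51, 52, 57, 69, 76, 77, 88, 106, 119, 135, 138, 154, 167, 177, 184, 194, 201, 207, 216, 222]

Fragment lengths:
  [0,9): 9 bp
  [9,16): 7 bp
  [16,30): 14 bp
  [30,31): 1 bp
  [31,40): 9 bp
  [40,45): 5 bp
  [45,51): 6 bp
  [51,52): 1 bp
  [52,57): 5 bp
  [57,69): 12 bp
  [69,76): 7 bp
  [76,77): 1 bp
  [77,88): 11 bp
  [88,106): 18 bp
  [106,119): 13 bp
  [119,135): 16 bp
  [135,138): 3 bp
  [138,154): 16 bp
  [154,167): 13 bp
  [167,177): 10 bp
  [177,184): 7 bp
  [184,194): 10 bp
  [194,201): 7 bp
  [201,207): 6 bp
  [207,216): 9 bp
  [216,222): 6 bp
  [222,236): 14 bp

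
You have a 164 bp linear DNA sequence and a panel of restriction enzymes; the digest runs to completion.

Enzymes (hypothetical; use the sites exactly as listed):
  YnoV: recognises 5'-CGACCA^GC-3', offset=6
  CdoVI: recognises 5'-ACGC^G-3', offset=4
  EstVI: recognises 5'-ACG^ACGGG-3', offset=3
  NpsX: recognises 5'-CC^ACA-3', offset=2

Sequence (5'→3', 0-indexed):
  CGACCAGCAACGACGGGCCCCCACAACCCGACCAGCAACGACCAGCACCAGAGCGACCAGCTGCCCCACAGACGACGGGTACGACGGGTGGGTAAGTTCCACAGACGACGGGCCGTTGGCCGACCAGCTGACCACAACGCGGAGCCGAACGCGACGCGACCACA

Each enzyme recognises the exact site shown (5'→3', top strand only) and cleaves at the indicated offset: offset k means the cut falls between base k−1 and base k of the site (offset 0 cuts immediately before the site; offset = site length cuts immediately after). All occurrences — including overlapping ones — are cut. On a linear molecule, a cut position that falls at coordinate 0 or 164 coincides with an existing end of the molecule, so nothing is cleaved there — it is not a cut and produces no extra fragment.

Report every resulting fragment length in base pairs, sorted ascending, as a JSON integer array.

[3,4,5,6,6,7,7,7,7,8,9,10,10,12,12,15,17,19]

Site scan:
  YnoV CGACCAGC/6: at [0, 28, 38, 53, 120] ⇒ [6, 34, 44, 59, 126]
  CdoVI ACGCG/4: at [136, 148, 153] ⇒ [140, 152, 157]
  EstVI ACGACGGG/3: at [9, 71, 80, 104] ⇒ [12, 74, 83, 107]
  NpsX CCACA/2: at [20, 65, 98, 131, 159] ⇒ [22, 67, 100, 133, 161]

Pooled cuts: [6, 12, 22, 34, 44, 59, 67, 74, 83, 100, 107, 126, 133, 140, 152, 157, 161]

Fragments:
  [0,6): 6 bp
  [6,12): 6 bp
  [12,22): 10 bp
  [22,34): 12 bp
  [34,44): 10 bp
  [44,59): 15 bp
  [59,67): 8 bp
  [67,74): 7 bp
  [74,83): 9 bp
  [83,100): 17 bp
  [100,107): 7 bp
  [107,126): 19 bp
  [126,133): 7 bp
  [133,140): 7 bp
  [140,152): 12 bp
  [152,157): 5 bp
  [157,161): 4 bp
  [161,164): 3 bp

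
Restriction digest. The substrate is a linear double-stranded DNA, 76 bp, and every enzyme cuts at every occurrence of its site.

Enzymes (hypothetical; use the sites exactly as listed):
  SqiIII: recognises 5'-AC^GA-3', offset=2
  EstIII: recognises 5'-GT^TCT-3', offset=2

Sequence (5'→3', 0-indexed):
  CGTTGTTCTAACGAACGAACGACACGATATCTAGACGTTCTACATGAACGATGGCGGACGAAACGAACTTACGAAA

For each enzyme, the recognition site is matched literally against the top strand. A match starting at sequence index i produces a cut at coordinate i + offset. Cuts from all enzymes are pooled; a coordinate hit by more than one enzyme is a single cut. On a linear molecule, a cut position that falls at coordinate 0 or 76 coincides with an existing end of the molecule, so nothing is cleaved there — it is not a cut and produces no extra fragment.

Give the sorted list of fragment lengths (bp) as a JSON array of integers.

Scan for sites:
  SqiIII ACGA/2: at [10, 14, 18, 23, 47, 57, 62, 70] ⇒ [12, 16, 20, 25, 49, 59, 64, 72]
  EstIII GTTCT/2: at [4, 36] ⇒ [6, 38]

Pooled cuts: [6, 12, 16, 20, 25, 38, 49, 59, 64, 72]

Fragments:
  [0,6): 6 bp
  [6,12): 6 bp
  [12,16): 4 bp
  [16,20): 4 bp
  [20,25): 5 bp
  [25,38): 13 bp
  [38,49): 11 bp
  [49,59): 10 bp
  [59,64): 5 bp
  [64,72): 8 bp
  [72,76): 4 bp

[4,4,4,5,5,6,6,8,10,11,13]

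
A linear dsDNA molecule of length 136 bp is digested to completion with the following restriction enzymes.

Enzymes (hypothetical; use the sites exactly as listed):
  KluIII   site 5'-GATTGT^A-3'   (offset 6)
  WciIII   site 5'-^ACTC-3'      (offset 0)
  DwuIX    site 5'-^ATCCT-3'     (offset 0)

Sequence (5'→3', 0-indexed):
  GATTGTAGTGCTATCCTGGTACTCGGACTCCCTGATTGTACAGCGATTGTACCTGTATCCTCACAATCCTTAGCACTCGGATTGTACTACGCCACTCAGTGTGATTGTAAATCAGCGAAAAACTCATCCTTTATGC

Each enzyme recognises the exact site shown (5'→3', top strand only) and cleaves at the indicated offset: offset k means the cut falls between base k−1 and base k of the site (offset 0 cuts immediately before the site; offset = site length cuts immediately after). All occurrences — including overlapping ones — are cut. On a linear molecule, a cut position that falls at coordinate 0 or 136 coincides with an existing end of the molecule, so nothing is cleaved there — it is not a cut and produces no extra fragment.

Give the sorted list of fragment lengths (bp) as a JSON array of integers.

Site scan:
  KluIII (GATTGTA, off=6): starts [0, 33, 44, 79, 102] → cuts [6, 39, 50, 85, 108]
  WciIII (ACTC, off=0): starts [20, 26, 74, 93, 121] → cuts [20, 26, 74, 93, 121]
  DwuIX (ATCCT, off=0): starts [12, 56, 65, 125] → cuts [12, 56, 65, 125]

Pooled cuts: [6, 12, 20, 26, 39, 50, 56, 65, 74, 85, 93, 108, 121, 125]

Fragment lengths:
  [0,6): 6 bp
  [6,12): 6 bp
  [12,20): 8 bp
  [20,26): 6 bp
  [26,39): 13 bp
  [39,50): 11 bp
  [50,56): 6 bp
  [56,65): 9 bp
  [65,74): 9 bp
  [74,85): 11 bp
  [85,93): 8 bp
  [93,108): 15 bp
  [108,121): 13 bp
  [121,125): 4 bp
  [125,136): 11 bp

[4,6,6,6,6,8,8,9,9,11,11,11,13,13,15]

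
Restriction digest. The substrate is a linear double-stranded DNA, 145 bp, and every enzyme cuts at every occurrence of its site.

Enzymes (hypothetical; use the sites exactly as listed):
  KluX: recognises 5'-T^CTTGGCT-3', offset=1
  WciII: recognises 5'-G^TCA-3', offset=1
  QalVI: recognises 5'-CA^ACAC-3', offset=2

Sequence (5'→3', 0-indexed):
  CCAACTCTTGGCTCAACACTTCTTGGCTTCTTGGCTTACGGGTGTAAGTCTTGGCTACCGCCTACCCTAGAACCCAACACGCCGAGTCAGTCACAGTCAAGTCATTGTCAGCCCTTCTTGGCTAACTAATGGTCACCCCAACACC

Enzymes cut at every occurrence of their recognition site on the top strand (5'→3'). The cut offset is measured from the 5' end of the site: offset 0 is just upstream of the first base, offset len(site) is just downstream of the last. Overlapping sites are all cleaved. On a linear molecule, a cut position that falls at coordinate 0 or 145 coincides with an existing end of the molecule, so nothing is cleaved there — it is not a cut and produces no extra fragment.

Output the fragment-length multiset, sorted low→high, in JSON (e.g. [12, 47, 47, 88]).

[4,5,5,6,6,6,6,8,8,9,9,10,16,20,27]

Site scan:
  KluX TCTTGGCT/1: at [5, 20, 28, 48, 115] ⇒ [6, 21, 29, 49, 116]
  WciII GTCA/1: at [85, 89, 95, 100, 106, 131] ⇒ [86, 90, 96, 101, 107, 132]
  QalVI CAACAC/2: at [13, 74, 138] ⇒ [15, 76, 140]

Pooled cuts: [6, 15, 21, 29, 49, 76, 86, 90, 96, 101, 107, 116, 132, 140]

Fragments:
  [0,6): 6 bp
  [6,15): 9 bp
  [15,21): 6 bp
  [21,29): 8 bp
  [29,49): 20 bp
  [49,76): 27 bp
  [76,86): 10 bp
  [86,90): 4 bp
  [90,96): 6 bp
  [96,101): 5 bp
  [101,107): 6 bp
  [107,116): 9 bp
  [116,132): 16 bp
  [132,140): 8 bp
  [140,145): 5 bp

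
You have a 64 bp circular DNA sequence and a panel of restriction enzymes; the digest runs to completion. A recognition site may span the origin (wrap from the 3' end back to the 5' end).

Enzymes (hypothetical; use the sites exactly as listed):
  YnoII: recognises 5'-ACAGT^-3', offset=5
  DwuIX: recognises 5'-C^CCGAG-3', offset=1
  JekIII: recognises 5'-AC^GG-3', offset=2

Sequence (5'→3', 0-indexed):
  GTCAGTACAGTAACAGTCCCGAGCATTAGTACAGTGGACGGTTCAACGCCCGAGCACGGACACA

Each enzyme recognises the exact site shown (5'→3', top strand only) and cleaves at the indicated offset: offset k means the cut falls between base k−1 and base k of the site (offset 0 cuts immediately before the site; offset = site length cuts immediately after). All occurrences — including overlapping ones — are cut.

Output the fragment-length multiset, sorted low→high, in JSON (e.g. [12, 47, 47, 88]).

Per-enzyme occurrences:
  YnoII (ACAGT, off=5): starts [6, 12, 30, 61] → cuts [2, 11, 17, 35]
  DwuIX (CCCGAG, off=1): starts [17, 48] → cuts [18, 49]
  JekIII (ACGG, off=2): starts [37, 55] → cuts [39, 57]

All cut coordinates (distinct, sorted): [2, 11, 17, 18, 35, 39, 49, 57]

Fragment lengths:
  2→11: 9 bp
  11→17: 6 bp
  17→18: 1 bp
  18→35: 17 bp
  35→39: 4 bp
  39→49: 10 bp
  49→57: 8 bp
  57→2 (wrap): 64-57+2 = 9 bp

[1,4,6,8,9,9,10,17]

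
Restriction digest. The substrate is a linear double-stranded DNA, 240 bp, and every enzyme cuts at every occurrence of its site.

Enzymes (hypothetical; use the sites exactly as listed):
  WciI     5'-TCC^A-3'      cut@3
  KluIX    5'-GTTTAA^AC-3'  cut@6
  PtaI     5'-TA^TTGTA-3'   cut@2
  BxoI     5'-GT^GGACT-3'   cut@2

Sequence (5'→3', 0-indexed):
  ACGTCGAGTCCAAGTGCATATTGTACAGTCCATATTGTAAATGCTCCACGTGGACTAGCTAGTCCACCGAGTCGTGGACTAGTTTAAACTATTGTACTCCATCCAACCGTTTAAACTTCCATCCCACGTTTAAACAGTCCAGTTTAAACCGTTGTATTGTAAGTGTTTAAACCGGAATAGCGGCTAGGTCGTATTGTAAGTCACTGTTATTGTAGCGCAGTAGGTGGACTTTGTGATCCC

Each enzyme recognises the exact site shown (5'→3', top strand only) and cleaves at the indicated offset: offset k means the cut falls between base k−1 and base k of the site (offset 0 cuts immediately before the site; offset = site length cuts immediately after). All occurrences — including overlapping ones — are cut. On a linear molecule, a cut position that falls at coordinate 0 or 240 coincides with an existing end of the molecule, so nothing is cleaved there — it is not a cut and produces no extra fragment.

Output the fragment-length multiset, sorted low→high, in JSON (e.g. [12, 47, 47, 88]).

[3,4,4,4,6,7,7,9,9,9,10,10,11,11,12,13,13,14,14,15,16,16,23]

Site scan:
  WciI (TCCA, off=3): starts [8, 28, 44, 62, 97, 101, 117, 137] → cuts [11, 31, 47, 65, 100, 104, 120, 140]
  KluIX (GTTTAAAC, off=6): starts [81, 108, 127, 141, 164] → cuts [87, 114, 133, 147, 170]
  PtaI (TATTGTA, off=2): starts [18, 32, 89, 154, 191, 207] → cuts [20, 34, 91, 156, 193, 209]
  BxoI (GTGGACT, off=2): starts [49, 73, 223] → cuts [51, 75, 225]

Pooled cuts: [11, 20, 31, 34, 47, 51, 65, 75, 87, 91, 100, 104, 114, 120, 133, 140, 147, 156, 170, 193, 209, 225]

Fragments:
  [0,11): 11 bp
  [11,20): 9 bp
  [20,31): 11 bp
  [31,34): 3 bp
  [34,47): 13 bp
  [47,51): 4 bp
  [51,65): 14 bp
  [65,75): 10 bp
  [75,87): 12 bp
  [87,91): 4 bp
  [91,100): 9 bp
  [100,104): 4 bp
  [104,114): 10 bp
  [114,120): 6 bp
  [120,133): 13 bp
  [133,140): 7 bp
  [140,147): 7 bp
  [147,156): 9 bp
  [156,170): 14 bp
  [170,193): 23 bp
  [193,209): 16 bp
  [209,225): 16 bp
  [225,240): 15 bp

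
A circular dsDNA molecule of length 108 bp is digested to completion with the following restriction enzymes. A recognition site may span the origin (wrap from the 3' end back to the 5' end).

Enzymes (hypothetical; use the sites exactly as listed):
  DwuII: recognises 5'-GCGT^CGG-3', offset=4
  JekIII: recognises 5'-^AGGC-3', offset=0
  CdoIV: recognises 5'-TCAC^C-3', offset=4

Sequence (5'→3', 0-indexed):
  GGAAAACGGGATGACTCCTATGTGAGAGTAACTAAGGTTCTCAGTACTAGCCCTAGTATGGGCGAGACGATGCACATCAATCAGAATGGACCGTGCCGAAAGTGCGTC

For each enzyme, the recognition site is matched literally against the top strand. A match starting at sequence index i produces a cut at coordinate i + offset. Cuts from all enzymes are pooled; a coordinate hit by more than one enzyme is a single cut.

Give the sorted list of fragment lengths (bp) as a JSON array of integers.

[108]

Site scan:
  DwuII (GCGTCGG, off=4): starts [103] → cuts [107]
  JekIII (AGGC, off=0): no sites
  CdoIV (TCACC, off=4): no sites

Pooled cuts: [107]

Fragments:
  107→107 (wrap): 108-107+107 = 108 bp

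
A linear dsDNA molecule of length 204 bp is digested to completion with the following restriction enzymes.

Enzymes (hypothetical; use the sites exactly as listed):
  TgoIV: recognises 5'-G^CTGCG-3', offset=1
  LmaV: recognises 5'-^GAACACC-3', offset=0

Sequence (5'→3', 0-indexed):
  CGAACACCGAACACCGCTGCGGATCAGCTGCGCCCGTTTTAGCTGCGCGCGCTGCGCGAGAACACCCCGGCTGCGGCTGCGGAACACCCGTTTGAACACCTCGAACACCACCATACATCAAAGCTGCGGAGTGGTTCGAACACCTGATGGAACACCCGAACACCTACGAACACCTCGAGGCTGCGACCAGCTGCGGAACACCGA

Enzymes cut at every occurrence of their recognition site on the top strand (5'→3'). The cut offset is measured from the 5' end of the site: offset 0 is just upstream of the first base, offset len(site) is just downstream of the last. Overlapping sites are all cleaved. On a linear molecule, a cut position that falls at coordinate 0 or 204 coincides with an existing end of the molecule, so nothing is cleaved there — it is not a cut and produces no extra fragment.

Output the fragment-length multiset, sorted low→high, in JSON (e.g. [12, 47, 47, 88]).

[1,5,5,6,7,8,8,8,9,9,9,10,10,11,11,12,12,13,14,15,21]

Scan for sites:
  TgoIV GCTGCG/1: at [15, 26, 41, 50, 69, 75, 122, 179, 189] ⇒ [16, 27, 42, 51, 70, 76, 123, 180, 190]
  LmaV GAACACC/0: at [1, 8, 59, 81, 93, 102, 137, 149, 157, 167, 195] ⇒ [1, 8, 59, 81, 93, 102, 137, 149, 157, 167, 195]

All cut coordinates (distinct, sorted): [1, 8, 16, 27, 42, 51, 59, 70, 76, 81, 93, 102, 123, 137, 149, 157, 167, 180, 190, 195]

Fragments:
  [0,1): 1 bp
  [1,8): 7 bp
  [8,16): 8 bp
  [16,27): 11 bp
  [27,42): 15 bp
  [42,51): 9 bp
  [51,59): 8 bp
  [59,70): 11 bp
  [70,76): 6 bp
  [76,81): 5 bp
  [81,93): 12 bp
  [93,102): 9 bp
  [102,123): 21 bp
  [123,137): 14 bp
  [137,149): 12 bp
  [149,157): 8 bp
  [157,167): 10 bp
  [167,180): 13 bp
  [180,190): 10 bp
  [190,195): 5 bp
  [195,204): 9 bp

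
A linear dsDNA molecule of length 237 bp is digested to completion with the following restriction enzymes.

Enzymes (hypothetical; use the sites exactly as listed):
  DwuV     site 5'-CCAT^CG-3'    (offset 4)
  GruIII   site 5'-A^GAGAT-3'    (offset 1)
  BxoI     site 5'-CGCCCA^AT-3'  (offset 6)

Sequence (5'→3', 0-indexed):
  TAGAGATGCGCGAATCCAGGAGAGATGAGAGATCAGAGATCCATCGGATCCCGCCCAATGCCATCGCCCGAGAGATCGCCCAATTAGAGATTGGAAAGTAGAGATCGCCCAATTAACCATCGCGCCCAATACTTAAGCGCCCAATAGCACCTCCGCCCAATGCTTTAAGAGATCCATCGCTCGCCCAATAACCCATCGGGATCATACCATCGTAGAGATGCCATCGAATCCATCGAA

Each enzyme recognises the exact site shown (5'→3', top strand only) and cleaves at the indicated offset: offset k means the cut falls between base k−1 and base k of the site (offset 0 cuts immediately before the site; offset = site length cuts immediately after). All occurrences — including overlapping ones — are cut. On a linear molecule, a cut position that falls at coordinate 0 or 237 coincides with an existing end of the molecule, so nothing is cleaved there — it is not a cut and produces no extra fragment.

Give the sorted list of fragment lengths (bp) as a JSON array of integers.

Per-enzyme occurrences:
  DwuV CCATCG/4: at [40, 60, 116, 173, 192, 206, 220, 229] ⇒ [44, 64, 120, 177, 196, 210, 224, 233]
  GruIII AGAGAT/1: at [1, 20, 27, 34, 70, 85, 99, 167, 213] ⇒ [2, 21, 28, 35, 71, 86, 100, 168, 214]
  BxoI CGCCCAAT/6: at [51, 76, 105, 122, 137, 153, 181] ⇒ [57, 82, 111, 128, 143, 159, 187]

Pooled cuts: [2, 21, 28, 35, 44, 57, 64, 71, 82, 86, 100, 111, 120, 128, 143, 159, 168, 177, 187, 196, 210, 214, 224, 233]

Fragments:
  [0,2): 2 bp
  [2,21): 19 bp
  [21,28): 7 bp
  [28,35): 7 bp
  [35,44): 9 bp
  [44,57): 13 bp
  [57,64): 7 bp
  [64,71): 7 bp
  [71,82): 11 bp
  [82,86): 4 bp
  [86,100): 14 bp
  [100,111): 11 bp
  [111,120): 9 bp
  [120,128): 8 bp
  [128,143): 15 bp
  [143,159): 16 bp
  [159,168): 9 bp
  [168,177): 9 bp
  [177,187): 10 bp
  [187,196): 9 bp
  [196,210): 14 bp
  [210,214): 4 bp
  [214,224): 10 bp
  [224,233): 9 bp
  [233,237): 4 bp

[2,4,4,4,7,7,7,7,8,9,9,9,9,9,9,10,10,11,11,13,14,14,15,16,19]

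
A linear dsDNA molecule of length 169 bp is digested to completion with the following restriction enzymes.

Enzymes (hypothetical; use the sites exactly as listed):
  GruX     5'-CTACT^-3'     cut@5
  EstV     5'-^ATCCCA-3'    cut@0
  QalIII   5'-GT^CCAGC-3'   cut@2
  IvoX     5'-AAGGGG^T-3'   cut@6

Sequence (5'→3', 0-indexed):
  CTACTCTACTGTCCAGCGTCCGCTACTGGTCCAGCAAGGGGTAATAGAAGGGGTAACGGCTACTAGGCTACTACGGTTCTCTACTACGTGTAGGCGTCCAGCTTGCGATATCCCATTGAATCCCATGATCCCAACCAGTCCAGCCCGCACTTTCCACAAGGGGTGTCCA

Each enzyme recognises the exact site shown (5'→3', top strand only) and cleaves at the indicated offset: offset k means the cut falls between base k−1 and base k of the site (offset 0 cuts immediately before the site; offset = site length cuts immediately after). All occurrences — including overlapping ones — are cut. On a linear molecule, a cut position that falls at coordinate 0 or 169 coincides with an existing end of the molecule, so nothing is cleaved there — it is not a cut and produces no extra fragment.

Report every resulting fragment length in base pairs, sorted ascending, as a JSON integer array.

[2,3,5,5,6,8,8,10,11,11,12,12,12,12,13,15,24]

Per-enzyme occurrences:
  GruX (CTACT, off=5): starts [0, 5, 22, 59, 67, 80] → cuts [5, 10, 27, 64, 72, 85]
  EstV (ATCCCA, off=0): starts [109, 119, 127] → cuts [109, 119, 127]
  QalIII (GTCCAGC, off=2): starts [10, 28, 95, 137] → cuts [12, 30, 97, 139]
  IvoX (AAGGGGT, off=6): starts [35, 47, 157] → cuts [41, 53, 163]

All cut coordinates (distinct, sorted): [5, 10, 12, 27, 30, 41, 53, 64, 72, 85, 97, 109, 119, 127, 139, 163]

Fragments:
  [0,5): 5 bp
  [5,10): 5 bp
  [10,12): 2 bp
  [12,27): 15 bp
  [27,30): 3 bp
  [30,41): 11 bp
  [41,53): 12 bp
  [53,64): 11 bp
  [64,72): 8 bp
  [72,85): 13 bp
  [85,97): 12 bp
  [97,109): 12 bp
  [109,119): 10 bp
  [119,127): 8 bp
  [127,139): 12 bp
  [139,163): 24 bp
  [163,169): 6 bp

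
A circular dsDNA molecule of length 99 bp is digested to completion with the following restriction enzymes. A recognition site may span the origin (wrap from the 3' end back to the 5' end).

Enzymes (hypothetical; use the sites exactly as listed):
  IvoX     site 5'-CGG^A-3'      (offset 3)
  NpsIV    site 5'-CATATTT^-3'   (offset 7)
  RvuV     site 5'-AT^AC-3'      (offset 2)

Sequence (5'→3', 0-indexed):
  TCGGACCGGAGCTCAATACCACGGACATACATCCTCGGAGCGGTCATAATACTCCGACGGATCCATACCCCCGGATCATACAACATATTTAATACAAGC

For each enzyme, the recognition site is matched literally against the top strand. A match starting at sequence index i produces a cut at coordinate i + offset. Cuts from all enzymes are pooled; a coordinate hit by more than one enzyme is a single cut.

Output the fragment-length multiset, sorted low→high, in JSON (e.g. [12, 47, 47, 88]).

Site scan:
  IvoX CGGA/3: at [1, 6, 21, 35, 57, 71] ⇒ [4, 9, 24, 38, 60, 74]
  NpsIV CATATTT/7: at [83] ⇒ [90]
  RvuV ATAC/2: at [15, 26, 48, 64, 77, 91] ⇒ [17, 28, 50, 66, 79, 93]

Pooled cuts: [4, 9, 17, 24, 28, 38, 50, 60, 66, 74, 79, 90, 93]

Fragment lengths:
  4→9: 5 bp
  9→17: 8 bp
  17→24: 7 bp
  24→28: 4 bp
  28→38: 10 bp
  38→50: 12 bp
  50→60: 10 bp
  60→66: 6 bp
  66→74: 8 bp
  74→79: 5 bp
  79→90: 11 bp
  90→93: 3 bp
  93→4 (wrap): 99-93+4 = 10 bp

[3,4,5,5,6,7,8,8,10,10,10,11,12]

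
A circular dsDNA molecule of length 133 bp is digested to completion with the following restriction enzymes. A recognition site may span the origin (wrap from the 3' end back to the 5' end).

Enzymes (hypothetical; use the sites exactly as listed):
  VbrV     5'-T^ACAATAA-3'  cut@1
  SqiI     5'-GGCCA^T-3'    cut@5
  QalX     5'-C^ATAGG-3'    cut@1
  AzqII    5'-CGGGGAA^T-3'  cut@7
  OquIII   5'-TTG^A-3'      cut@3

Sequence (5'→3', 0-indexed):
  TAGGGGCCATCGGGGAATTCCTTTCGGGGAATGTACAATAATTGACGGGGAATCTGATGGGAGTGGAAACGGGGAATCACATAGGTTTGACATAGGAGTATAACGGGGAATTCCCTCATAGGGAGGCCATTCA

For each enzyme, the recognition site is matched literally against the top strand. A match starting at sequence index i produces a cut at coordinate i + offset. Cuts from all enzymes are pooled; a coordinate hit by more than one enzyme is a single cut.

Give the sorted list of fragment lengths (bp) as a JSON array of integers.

Site scan:
  VbrV (TACAATAA, off=1): starts [33] → cuts [34]
  SqiI (GGCCAT, off=5): starts [4, 124] → cuts [9, 129]
  QalX (CATAGG, off=1): starts [79, 90, 116, 131] → cuts [80, 91, 117, 132]
  AzqII (CGGGGAAT, off=7): starts [10, 24, 45, 69, 103] → cuts [17, 31, 52, 76, 110]
  OquIII (TTGA, off=3): starts [41, 86] → cuts [44, 89]

Pooled cuts: [9, 17, 31, 34, 44, 52, 76, 80, 89, 91, 110, 117, 129, 132]

Fragments:
  9→17: 8 bp
  17→31: 14 bp
  31→34: 3 bp
  34→44: 10 bp
  44→52: 8 bp
  52→76: 24 bp
  76→80: 4 bp
  80→89: 9 bp
  89→91: 2 bp
  91→110: 19 bp
  110→117: 7 bp
  117→129: 12 bp
  129→132: 3 bp
  132→9 (wrap): 133-132+9 = 10 bp

[2,3,3,4,7,8,8,9,10,10,12,14,19,24]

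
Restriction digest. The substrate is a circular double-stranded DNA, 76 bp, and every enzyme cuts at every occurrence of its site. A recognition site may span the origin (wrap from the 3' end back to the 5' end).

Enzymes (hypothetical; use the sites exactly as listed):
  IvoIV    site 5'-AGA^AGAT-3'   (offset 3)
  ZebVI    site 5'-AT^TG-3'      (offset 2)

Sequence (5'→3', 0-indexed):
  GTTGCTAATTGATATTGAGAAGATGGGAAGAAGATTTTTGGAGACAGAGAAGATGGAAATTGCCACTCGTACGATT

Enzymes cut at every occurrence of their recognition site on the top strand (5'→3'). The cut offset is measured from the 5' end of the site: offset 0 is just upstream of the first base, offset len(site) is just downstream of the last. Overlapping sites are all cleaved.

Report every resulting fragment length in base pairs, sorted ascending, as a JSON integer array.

Scan for sites:
  IvoIV AGAAGAT/3: at [17, 28, 47] ⇒ [20, 31, 50]
  ZebVI ATTG/2: at [7, 13, 58, 73] ⇒ [9, 15, 60, 75]

All cut coordinates (distinct, sorted): [9, 15, 20, 31, 50, 60, 75]

Fragments:
  9→15: 6 bp
  15→20: 5 bp
  20→31: 11 bp
  31→50: 19 bp
  50→60: 10 bp
  60→75: 15 bp
  75→9 (wrap): 76-75+9 = 10 bp

[5,6,10,10,11,15,19]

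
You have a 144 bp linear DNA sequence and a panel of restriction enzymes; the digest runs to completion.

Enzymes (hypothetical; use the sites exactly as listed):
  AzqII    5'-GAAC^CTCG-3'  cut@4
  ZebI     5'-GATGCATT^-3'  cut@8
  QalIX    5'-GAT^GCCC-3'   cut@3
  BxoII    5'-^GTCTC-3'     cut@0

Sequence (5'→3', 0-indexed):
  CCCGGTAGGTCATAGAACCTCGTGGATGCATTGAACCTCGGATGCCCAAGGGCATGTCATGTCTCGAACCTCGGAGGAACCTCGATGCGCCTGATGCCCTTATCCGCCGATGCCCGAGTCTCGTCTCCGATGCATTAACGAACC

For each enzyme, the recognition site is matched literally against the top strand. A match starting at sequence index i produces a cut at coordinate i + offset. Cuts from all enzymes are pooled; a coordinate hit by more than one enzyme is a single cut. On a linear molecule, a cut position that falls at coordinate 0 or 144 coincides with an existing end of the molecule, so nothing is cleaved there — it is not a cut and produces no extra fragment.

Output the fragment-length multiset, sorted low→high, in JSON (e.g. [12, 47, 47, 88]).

[4,5,6,7,8,9,11,14,14,15,16,17,18]

Site scan:
  AzqII (GAACCTCG, off=4): starts [14, 32, 65, 76] → cuts [18, 36, 69, 80]
  ZebI (GATGCATT, off=8): starts [24, 128] → cuts [32, 136]
  QalIX (GATGCCC, off=3): starts [40, 92, 108] → cuts [43, 95, 111]
  BxoII (GTCTC, off=0): starts [60, 117, 122] → cuts [60, 117, 122]

Pooled cuts: [18, 32, 36, 43, 60, 69, 80, 95, 111, 117, 122, 136]

Fragment lengths:
  [0,18): 18 bp
  [18,32): 14 bp
  [32,36): 4 bp
  [36,43): 7 bp
  [43,60): 17 bp
  [60,69): 9 bp
  [69,80): 11 bp
  [80,95): 15 bp
  [95,111): 16 bp
  [111,117): 6 bp
  [117,122): 5 bp
  [122,136): 14 bp
  [136,144): 8 bp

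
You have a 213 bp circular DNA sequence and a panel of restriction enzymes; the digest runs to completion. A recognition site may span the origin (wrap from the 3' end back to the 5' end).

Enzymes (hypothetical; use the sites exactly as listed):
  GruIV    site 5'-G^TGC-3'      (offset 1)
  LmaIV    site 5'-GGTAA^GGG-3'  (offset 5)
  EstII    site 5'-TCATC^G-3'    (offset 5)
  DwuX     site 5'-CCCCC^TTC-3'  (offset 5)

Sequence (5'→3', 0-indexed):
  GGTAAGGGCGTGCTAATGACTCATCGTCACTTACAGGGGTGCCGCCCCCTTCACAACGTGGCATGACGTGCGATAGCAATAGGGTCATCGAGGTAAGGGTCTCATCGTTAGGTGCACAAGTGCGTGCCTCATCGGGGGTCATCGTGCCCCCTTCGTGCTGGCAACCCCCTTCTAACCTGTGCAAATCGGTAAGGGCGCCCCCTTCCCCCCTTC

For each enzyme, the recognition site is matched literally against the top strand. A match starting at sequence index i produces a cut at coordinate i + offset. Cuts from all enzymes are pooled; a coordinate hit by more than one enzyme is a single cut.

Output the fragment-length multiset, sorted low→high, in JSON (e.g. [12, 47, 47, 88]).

[1,4,4,5,6,7,7,8,8,8,9,10,10,10,10,10,13,14,14,15,19,21]

Scan for sites:
  GruIV (GTGC, off=1): starts [9, 38, 67, 111, 119, 123, 143, 154, 178] → cuts [10, 39, 68, 112, 120, 124, 144, 155, 179]
  LmaIV (GGTAAGGG, off=5): starts [0, 91, 187] → cuts [5, 96, 192]
  EstII (TCATCG, off=5): starts [20, 84, 101, 128, 138] → cuts [25, 89, 106, 133, 143]
  DwuX (CCCCCTTC, off=5): starts [44, 146, 164, 197, 205] → cuts [49, 151, 169, 202, 210]

Pooled cuts: [5, 10, 25, 39, 49, 68, 89, 96, 106, 112, 120, 124, 133, 143, 144, 151, 155, 169, 179, 192, 202, 210]

Fragments:
  5→10: 5 bp
  10→25: 15 bp
  25→39: 14 bp
  39→49: 10 bp
  49→68: 19 bp
  68→89: 21 bp
  89→96: 7 bp
  96→106: 10 bp
  106→112: 6 bp
  112→120: 8 bp
  120→124: 4 bp
  124→133: 9 bp
  133→143: 10 bp
  143→144: 1 bp
  144→151: 7 bp
  151→155: 4 bp
  155→169: 14 bp
  169→179: 10 bp
  179→192: 13 bp
  192→202: 10 bp
  202→210: 8 bp
  210→5 (wrap): 213-210+5 = 8 bp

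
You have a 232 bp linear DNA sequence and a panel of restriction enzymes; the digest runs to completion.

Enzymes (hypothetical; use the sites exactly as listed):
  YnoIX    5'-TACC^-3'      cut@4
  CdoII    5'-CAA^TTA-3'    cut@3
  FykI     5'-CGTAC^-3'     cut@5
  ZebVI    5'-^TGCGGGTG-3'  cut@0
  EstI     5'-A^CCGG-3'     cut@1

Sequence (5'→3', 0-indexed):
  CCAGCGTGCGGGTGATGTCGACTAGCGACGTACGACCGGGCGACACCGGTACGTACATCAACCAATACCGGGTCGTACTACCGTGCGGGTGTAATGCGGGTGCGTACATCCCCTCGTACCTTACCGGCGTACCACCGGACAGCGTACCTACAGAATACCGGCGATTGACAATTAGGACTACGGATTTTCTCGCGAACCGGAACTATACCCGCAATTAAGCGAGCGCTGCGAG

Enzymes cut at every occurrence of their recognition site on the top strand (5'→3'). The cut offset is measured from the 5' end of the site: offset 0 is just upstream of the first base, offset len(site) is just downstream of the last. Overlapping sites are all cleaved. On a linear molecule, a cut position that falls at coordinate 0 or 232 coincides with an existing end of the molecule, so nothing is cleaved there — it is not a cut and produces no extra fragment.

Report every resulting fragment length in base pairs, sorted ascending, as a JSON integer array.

Per-enzyme occurrences:
  YnoIX (TACC, off=4): starts [65, 78, 116, 121, 129, 144, 155, 205] → cuts [69, 82, 120, 125, 133, 148, 159, 209]
  CdoII (CAATTA, off=3): starts [168, 211] → cuts [171, 214]
  FykI (CGTAC, off=5): starts [28, 51, 73, 102, 114, 127, 142] → cuts [33, 56, 78, 107, 119, 132, 147]
  ZebVI (TGCGGGTG, off=0): starts [6, 83, 94] → cuts [6, 83, 94]
  EstI (ACCGG, off=1): starts [34, 44, 66, 122, 133, 156, 195] → cuts [35, 45, 67, 123, 134, 157, 196]

All cut coordinates (distinct, sorted): [6, 33, 35, 45, 56, 67, 69, 78, 82, 83, 94, 107, 119, 120, 123, 125, 132, 133, 134, 147, 148, 157, 159, 171, 196, 209, 214]

Fragment lengths:
  [0,6): 6 bp
  [6,33): 27 bp
  [33,35): 2 bp
  [35,45): 10 bp
  [45,56): 11 bp
  [56,67): 11 bp
  [67,69): 2 bp
  [69,78): 9 bp
  [78,82): 4 bp
  [82,83): 1 bp
  [83,94): 11 bp
  [94,107): 13 bp
  [107,119): 12 bp
  [119,120): 1 bp
  [120,123): 3 bp
  [123,125): 2 bp
  [125,132): 7 bp
  [132,133): 1 bp
  [133,134): 1 bp
  [134,147): 13 bp
  [147,148): 1 bp
  [148,157): 9 bp
  [157,159): 2 bp
  [159,171): 12 bp
  [171,196): 25 bp
  [196,209): 13 bp
  [209,214): 5 bp
  [214,232): 18 bp

[1,1,1,1,1,2,2,2,2,3,4,5,6,7,9,9,10,11,11,11,12,12,13,13,13,18,25,27]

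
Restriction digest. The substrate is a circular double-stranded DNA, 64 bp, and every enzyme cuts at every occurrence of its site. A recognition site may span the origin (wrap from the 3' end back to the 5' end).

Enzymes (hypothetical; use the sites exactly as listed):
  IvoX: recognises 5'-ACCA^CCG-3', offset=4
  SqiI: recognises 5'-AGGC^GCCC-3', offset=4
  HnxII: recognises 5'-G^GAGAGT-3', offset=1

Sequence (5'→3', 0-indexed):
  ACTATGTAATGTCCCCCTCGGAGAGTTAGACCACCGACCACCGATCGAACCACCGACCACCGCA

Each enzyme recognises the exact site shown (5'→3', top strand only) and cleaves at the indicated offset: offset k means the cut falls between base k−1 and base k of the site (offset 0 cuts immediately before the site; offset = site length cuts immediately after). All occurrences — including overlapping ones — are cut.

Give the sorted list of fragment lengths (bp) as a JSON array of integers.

[7,7,12,13,25]

Site scan:
  IvoX (ACCACCG, off=4): starts [29, 36, 48, 55] → cuts [33, 40, 52, 59]
  SqiI (AGGCGCCC, off=4): no sites
  HnxII (GGAGAGT, off=1): starts [19] → cuts [20]

All cut coordinates (distinct, sorted): [20, 33, 40, 52, 59]

Fragment lengths:
  20→33: 13 bp
  33→40: 7 bp
  40→52: 12 bp
  52→59: 7 bp
  59→20 (wrap): 64-59+20 = 25 bp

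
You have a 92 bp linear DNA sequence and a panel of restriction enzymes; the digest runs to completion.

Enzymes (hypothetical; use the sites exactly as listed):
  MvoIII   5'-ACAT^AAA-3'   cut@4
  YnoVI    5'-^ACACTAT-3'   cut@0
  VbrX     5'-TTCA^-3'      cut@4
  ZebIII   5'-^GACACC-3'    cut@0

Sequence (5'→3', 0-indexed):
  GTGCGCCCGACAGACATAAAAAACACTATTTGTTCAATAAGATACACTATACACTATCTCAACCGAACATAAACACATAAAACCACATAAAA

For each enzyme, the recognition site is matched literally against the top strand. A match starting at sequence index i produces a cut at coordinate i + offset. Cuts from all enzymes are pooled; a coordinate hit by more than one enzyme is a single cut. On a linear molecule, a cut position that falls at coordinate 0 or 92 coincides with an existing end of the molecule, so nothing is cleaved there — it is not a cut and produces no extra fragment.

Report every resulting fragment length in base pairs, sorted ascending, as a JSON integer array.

Site scan:
  MvoIII ACATAAA/4: at [13, 66, 74, 84] ⇒ [17, 70, 78, 88]
  YnoVI ACACTAT/0: at [22, 43, 50] ⇒ [22, 43, 50]
  VbrX TTCA/4: at [32] ⇒ [36]
  ZebIII (GACACC, off=0): no sites

All cut coordinates (distinct, sorted): [17, 22, 36, 43, 50, 70, 78, 88]

Fragments:
  [0,17): 17 bp
  [17,22): 5 bp
  [22,36): 14 bp
  [36,43): 7 bp
  [43,50): 7 bp
  [50,70): 20 bp
  [70,78): 8 bp
  [78,88): 10 bp
  [88,92): 4 bp

[4,5,7,7,8,10,14,17,20]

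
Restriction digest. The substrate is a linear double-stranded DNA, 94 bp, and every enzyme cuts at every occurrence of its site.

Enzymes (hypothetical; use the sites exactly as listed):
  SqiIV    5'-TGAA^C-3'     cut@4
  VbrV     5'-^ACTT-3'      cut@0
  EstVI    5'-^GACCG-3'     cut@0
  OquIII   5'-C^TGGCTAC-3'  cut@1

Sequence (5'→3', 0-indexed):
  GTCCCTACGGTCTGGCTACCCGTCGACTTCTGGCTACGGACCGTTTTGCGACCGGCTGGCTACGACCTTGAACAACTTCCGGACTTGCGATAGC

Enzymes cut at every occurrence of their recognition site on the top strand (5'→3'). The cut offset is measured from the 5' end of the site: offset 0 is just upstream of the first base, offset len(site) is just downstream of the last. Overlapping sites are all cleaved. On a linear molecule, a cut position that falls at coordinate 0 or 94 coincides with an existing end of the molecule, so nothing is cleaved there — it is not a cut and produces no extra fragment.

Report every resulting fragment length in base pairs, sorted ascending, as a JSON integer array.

[2,5,7,8,8,11,12,12,13,16]

Scan for sites:
  SqiIV (TGAAC, off=4): starts [68] → cuts [72]
  VbrV (ACTT, off=0): starts [25, 74, 82] → cuts [25, 74, 82]
  EstVI (GACCG, off=0): starts [38, 49] → cuts [38, 49]
  OquIII (CTGGCTAC, off=1): starts [11, 29, 55] → cuts [12, 30, 56]

Pooled cuts: [12, 25, 30, 38, 49, 56, 72, 74, 82]

Fragments:
  [0,12): 12 bp
  [12,25): 13 bp
  [25,30): 5 bp
  [30,38): 8 bp
  [38,49): 11 bp
  [49,56): 7 bp
  [56,72): 16 bp
  [72,74): 2 bp
  [74,82): 8 bp
  [82,94): 12 bp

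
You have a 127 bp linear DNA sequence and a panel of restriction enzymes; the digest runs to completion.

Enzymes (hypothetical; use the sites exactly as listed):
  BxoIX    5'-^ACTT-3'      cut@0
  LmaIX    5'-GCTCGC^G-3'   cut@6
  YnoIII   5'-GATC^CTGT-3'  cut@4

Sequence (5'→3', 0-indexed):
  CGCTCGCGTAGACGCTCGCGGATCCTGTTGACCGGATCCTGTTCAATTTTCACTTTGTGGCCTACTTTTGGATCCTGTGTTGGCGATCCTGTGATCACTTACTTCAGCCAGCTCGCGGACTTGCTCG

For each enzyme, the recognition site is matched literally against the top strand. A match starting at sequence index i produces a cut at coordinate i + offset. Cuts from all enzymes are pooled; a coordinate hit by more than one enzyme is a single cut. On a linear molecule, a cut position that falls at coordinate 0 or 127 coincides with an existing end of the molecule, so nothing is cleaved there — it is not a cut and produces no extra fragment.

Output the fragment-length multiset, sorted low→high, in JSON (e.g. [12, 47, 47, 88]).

[2,4,5,7,8,9,11,12,12,13,14,14,16]

Per-enzyme occurrences:
  BxoIX (ACTT, off=0): starts [51, 63, 96, 100, 118] → cuts [51, 63, 96, 100, 118]
  LmaIX (GCTCGCG, off=6): starts [1, 13, 110] → cuts [7, 19, 116]
  YnoIII (GATCCTGT, off=4): starts [20, 34, 70, 84] → cuts [24, 38, 74, 88]

All cut coordinates (distinct, sorted): [7, 19, 24, 38, 51, 63, 74, 88, 96, 100, 116, 118]

Fragments:
  [0,7): 7 bp
  [7,19): 12 bp
  [19,24): 5 bp
  [24,38): 14 bp
  [38,51): 13 bp
  [51,63): 12 bp
  [63,74): 11 bp
  [74,88): 14 bp
  [88,96): 8 bp
  [96,100): 4 bp
  [100,116): 16 bp
  [116,118): 2 bp
  [118,127): 9 bp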